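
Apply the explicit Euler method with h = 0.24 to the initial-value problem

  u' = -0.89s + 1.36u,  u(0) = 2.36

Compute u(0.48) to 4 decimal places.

4.1008

Euler: u_{n+1} = u_n + h·f(s_n, u_n).
s=0.000000, u=2.360000: f=3.209600 → u ← 2.360000 + 0.24·3.209600 = 3.130304
s=0.240000, u=3.130304: f=4.043613 → u ← 3.130304 + 0.24·4.043613 = 4.100771
u(0.48) ≈ 4.1008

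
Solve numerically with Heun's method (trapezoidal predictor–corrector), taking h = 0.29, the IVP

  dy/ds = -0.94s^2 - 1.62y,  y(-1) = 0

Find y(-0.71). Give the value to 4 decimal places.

-0.1410

Heun: k1 = f(s_n, y_n); k2 = f(s_n + h, y_n + h·k1); y_{n+1} = y_n + (h/2)·(k1 + k2).
s=-1.000000, y=0.000000:
  k1 = f(-1.000000, 0.000000) = -0.940000
  k2 = f(-0.710000, -0.272600) = -0.032242
  y ← 0.000000 + (0.29/2)·(-0.940000 + (-0.032242)) = -0.140975
y(-0.71) ≈ -0.1410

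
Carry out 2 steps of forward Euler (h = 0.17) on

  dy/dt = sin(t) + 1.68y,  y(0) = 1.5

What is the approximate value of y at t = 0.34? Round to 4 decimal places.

2.5079

Euler: y_{n+1} = y_n + h·f(t_n, y_n).
t=0.000000, y=1.500000: f=2.520000 → y ← 1.500000 + 0.17·2.520000 = 1.928400
t=0.170000, y=1.928400: f=3.408894 → y ← 1.928400 + 0.17·3.408894 = 2.507912
y(0.34) ≈ 2.5079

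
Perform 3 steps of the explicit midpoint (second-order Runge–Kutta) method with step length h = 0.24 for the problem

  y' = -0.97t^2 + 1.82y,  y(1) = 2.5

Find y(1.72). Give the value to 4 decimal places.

6.7008

Midpoint: k1 = f(t_n, y_n); k2 = f(t_n + h/2, y_n + (h/2)·k1); y_{n+1} = y_n + h·k2.
t=1.000000, y=2.500000:
  k1 = f(1.000000, 2.500000) = 3.580000
  k2 = f(1.120000, 2.929600) = 4.115104
  y ← 2.500000 + 0.24·4.115104 = 3.487625
t=1.240000, y=3.487625:
  k1 = f(1.240000, 3.487625) = 4.856005
  k2 = f(1.360000, 4.070346) = 5.613917
  y ← 3.487625 + 0.24·5.613917 = 4.834965
t=1.480000, y=4.834965:
  k1 = f(1.480000, 4.834965) = 6.674948
  k2 = f(1.600000, 5.635959) = 7.774245
  y ← 4.834965 + 0.24·7.774245 = 6.700784
y(1.72) ≈ 6.7008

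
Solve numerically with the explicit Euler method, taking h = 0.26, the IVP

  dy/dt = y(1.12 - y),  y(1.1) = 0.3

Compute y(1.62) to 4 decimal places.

0.4355

Euler: y_{n+1} = y_n + h·f(t_n, y_n).
t=1.100000, y=0.300000: f=0.246000 → y ← 0.300000 + 0.26·0.246000 = 0.363960
t=1.360000, y=0.363960: f=0.275168 → y ← 0.363960 + 0.26·0.275168 = 0.435504
y(1.62) ≈ 0.4355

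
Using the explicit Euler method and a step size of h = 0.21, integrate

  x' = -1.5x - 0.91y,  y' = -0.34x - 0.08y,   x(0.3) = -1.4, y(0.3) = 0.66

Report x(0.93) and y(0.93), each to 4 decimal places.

Euler on (x,y): x_{n+1} = x_n + h·x', y_{n+1} = y_n + h·y'.
0.300000: (-1.400000, 0.660000); f=(1.499400, 0.423200) → (-1.085126, 0.748872)
0.510000: (-1.085126, 0.748872); f=(0.946215, 0.309033) → (-0.886421, 0.813769)
0.720000: (-0.886421, 0.813769); f=(0.589101, 0.236282) → (-0.762709, 0.863388)
(x(0.93), y(0.93)) ≈ (-0.7627, 0.8634)

-0.7627, 0.8634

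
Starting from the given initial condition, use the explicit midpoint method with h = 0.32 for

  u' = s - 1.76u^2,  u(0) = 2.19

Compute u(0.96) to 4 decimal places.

Midpoint: k1 = f(s_n, u_n); k2 = f(s_n + h/2, u_n + (h/2)·k1); u_{n+1} = u_n + h·k2.
s=0.000000, u=2.190000:
  k1 = f(0.000000, 2.190000) = -8.441136
  k2 = f(0.160000, 0.839418) = -1.080136
  u ← 2.190000 + 0.32·(-1.080136) = 1.844356
s=0.320000, u=1.844356:
  k1 = f(0.320000, 1.844356) = -5.666905
  k2 = f(0.480000, 0.937652) = -1.067375
  u ← 1.844356 + 0.32·(-1.067375) = 1.502796
s=0.640000, u=1.502796:
  k1 = f(0.640000, 1.502796) = -3.334778
  k2 = f(0.800000, 0.969232) = -0.853362
  u ← 1.502796 + 0.32·(-0.853362) = 1.229720
u(0.96) ≈ 1.2297

1.2297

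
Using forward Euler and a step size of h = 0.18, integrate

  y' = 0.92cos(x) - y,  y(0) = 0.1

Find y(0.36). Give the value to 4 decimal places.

Euler: y_{n+1} = y_n + h·f(x_n, y_n).
x=0.000000, y=0.100000: f=0.820000 → y ← 0.100000 + 0.18·0.820000 = 0.247600
x=0.180000, y=0.247600: f=0.657536 → y ← 0.247600 + 0.18·0.657536 = 0.365957
y(0.36) ≈ 0.3660

0.3660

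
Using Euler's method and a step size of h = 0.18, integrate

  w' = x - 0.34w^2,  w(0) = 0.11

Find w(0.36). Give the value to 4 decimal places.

Euler: w_{n+1} = w_n + h·f(x_n, w_n).
x=0.000000, w=0.110000: f=-0.004114 → w ← 0.110000 + 0.18·(-0.004114) = 0.109259
x=0.180000, w=0.109259: f=0.175941 → w ← 0.109259 + 0.18·0.175941 = 0.140929
w(0.36) ≈ 0.1409

0.1409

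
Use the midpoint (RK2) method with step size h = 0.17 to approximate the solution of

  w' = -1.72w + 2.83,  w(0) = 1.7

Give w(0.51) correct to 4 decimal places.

Midpoint: k1 = f(x_n, w_n); k2 = f(x_n + h/2, w_n + (h/2)·k1); w_{n+1} = w_n + h·k2.
x=0.000000, w=1.700000:
  k1 = f(0.000000, 1.700000) = -0.094000
  k2 = f(0.085000, 1.692010) = -0.080257
  w ← 1.700000 + 0.17·(-0.080257) = 1.686356
x=0.170000, w=1.686356:
  k1 = f(0.170000, 1.686356) = -0.070533
  k2 = f(0.255000, 1.680361) = -0.060221
  w ← 1.686356 + 0.17·(-0.060221) = 1.676119
x=0.340000, w=1.676119:
  k1 = f(0.340000, 1.676119) = -0.052924
  k2 = f(0.425000, 1.671620) = -0.045187
  w ← 1.676119 + 0.17·(-0.045187) = 1.668437
w(0.51) ≈ 1.6684

1.6684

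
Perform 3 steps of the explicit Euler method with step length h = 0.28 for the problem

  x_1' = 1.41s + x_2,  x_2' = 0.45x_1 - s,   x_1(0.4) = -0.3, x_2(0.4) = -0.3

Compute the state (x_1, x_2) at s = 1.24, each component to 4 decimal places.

0.1082, -0.9480

Euler on (x_1,x_2): x_1_{n+1} = x_1_n + h·x_1', x_2_{n+1} = x_2_n + h·x_2'.
0.400000: (-0.300000, -0.300000); f=(0.264000, -0.535000) → (-0.226080, -0.449800)
0.680000: (-0.226080, -0.449800); f=(0.509000, -0.781736) → (-0.083560, -0.668686)
0.960000: (-0.083560, -0.668686); f=(0.684914, -0.997602) → (0.108216, -0.948015)
(x_1(1.24), x_2(1.24)) ≈ (0.1082, -0.9480)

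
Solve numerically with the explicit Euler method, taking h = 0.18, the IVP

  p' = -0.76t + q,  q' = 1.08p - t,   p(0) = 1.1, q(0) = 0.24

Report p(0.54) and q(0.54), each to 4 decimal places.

1.2669, 0.8122

Euler on (p,q): p_{n+1} = p_n + h·p', q_{n+1} = q_n + h·q'.
0.000000: (1.100000, 0.240000); f=(0.240000, 1.188000) → (1.143200, 0.453840)
0.180000: (1.143200, 0.453840); f=(0.317040, 1.054656) → (1.200267, 0.643678)
0.360000: (1.200267, 0.643678); f=(0.370078, 0.936289) → (1.266881, 0.812210)
(p(0.54), q(0.54)) ≈ (1.2669, 0.8122)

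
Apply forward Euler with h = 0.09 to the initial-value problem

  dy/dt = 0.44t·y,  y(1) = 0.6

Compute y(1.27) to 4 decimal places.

0.6811

Euler: y_{n+1} = y_n + h·f(t_n, y_n).
t=1.000000, y=0.600000: f=0.264000 → y ← 0.600000 + 0.09·0.264000 = 0.623760
t=1.090000, y=0.623760: f=0.299155 → y ← 0.623760 + 0.09·0.299155 = 0.650684
t=1.180000, y=0.650684: f=0.337835 → y ← 0.650684 + 0.09·0.337835 = 0.681089
y(1.27) ≈ 0.6811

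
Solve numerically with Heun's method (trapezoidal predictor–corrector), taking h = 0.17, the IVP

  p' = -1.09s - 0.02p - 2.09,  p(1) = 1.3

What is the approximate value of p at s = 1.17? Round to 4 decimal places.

0.7402

Heun: k1 = f(s_n, p_n); k2 = f(s_n + h, p_n + h·k1); p_{n+1} = p_n + (h/2)·(k1 + k2).
s=1.000000, p=1.300000:
  k1 = f(1.000000, 1.300000) = -3.206000
  k2 = f(1.170000, 0.754980) = -3.380400
  p ← 1.300000 + (0.17/2)·(-3.206000 + (-3.380400)) = 0.740156
p(1.17) ≈ 0.7402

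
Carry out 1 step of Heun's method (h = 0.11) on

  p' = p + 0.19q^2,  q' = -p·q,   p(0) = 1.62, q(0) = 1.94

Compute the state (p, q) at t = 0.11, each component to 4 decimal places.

Heun on (p,q): k1 = f(t_n, state_n); k2 = f(t_n + h, state_n + h·k1); state_{n+1} = state_n + (h/2)·(k1 + k2).
0.000000: (1.620000, 1.940000)
  k1 = (2.335084, -3.142800)
  predictor → (1.876859, 1.594292)
  k2 = (2.359795, -2.992262)
  → (1.878218, 1.602572)
(p(0.11), q(0.11)) ≈ (1.8782, 1.6026)

1.8782, 1.6026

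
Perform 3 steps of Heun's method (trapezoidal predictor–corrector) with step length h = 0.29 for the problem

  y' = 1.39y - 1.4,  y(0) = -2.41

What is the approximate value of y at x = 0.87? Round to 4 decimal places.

-10.1685

Heun: k1 = f(x_n, y_n); k2 = f(x_n + h, y_n + h·k1); y_{n+1} = y_n + (h/2)·(k1 + k2).
x=0.000000, y=-2.410000:
  k1 = f(0.000000, -2.410000) = -4.749900
  k2 = f(0.290000, -3.787471) = -6.664585
  y ← -2.410000 + (0.29/2)·(-4.749900 + (-6.664585)) = -4.065100
x=0.290000, y=-4.065100:
  k1 = f(0.290000, -4.065100) = -7.050489
  k2 = f(0.580000, -6.109742) = -9.892542
  y ← -4.065100 + (0.29/2)·(-7.050489 + (-9.892542)) = -6.521840
x=0.580000, y=-6.521840:
  k1 = f(0.580000, -6.521840) = -10.465357
  k2 = f(0.870000, -9.556793) = -14.683943
  y ← -6.521840 + (0.29/2)·(-10.465357 + (-14.683943)) = -10.168488
y(0.87) ≈ -10.1685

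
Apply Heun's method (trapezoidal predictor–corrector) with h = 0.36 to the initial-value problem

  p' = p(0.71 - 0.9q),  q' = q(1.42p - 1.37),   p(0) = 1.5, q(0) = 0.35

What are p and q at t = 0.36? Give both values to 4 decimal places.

1.7019, 0.4832

Heun on (p,q): k1 = f(t_n, state_n); k2 = f(t_n + h, state_n + h·k1); state_{n+1} = state_n + (h/2)·(k1 + k2).
0.000000: (1.500000, 0.350000)
  k1 = (0.592500, 0.266000)
  predictor → (1.713300, 0.445760)
  k2 = (0.529094, 0.473792)
  → (1.701887, 0.483163)
(p(0.36), q(0.36)) ≈ (1.7019, 0.4832)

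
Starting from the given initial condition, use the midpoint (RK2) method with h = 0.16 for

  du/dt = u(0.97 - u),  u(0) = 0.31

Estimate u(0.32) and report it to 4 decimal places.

0.3788

Midpoint: k1 = f(t_n, u_n); k2 = f(t_n + h/2, u_n + (h/2)·k1); u_{n+1} = u_n + h·k2.
t=0.000000, u=0.310000:
  k1 = f(0.000000, 0.310000) = 0.204600
  k2 = f(0.080000, 0.326368) = 0.210061
  u ← 0.310000 + 0.16·0.210061 = 0.343610
t=0.160000, u=0.343610:
  k1 = f(0.160000, 0.343610) = 0.215234
  k2 = f(0.240000, 0.360828) = 0.219806
  u ← 0.343610 + 0.16·0.219806 = 0.378779
u(0.32) ≈ 0.3788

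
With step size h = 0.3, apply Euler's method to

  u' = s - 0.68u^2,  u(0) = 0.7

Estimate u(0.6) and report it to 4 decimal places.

0.6166

Euler: u_{n+1} = u_n + h·f(s_n, u_n).
s=0.000000, u=0.700000: f=-0.333200 → u ← 0.700000 + 0.3·(-0.333200) = 0.600040
s=0.300000, u=0.600040: f=0.055167 → u ← 0.600040 + 0.3·0.055167 = 0.616590
u(0.6) ≈ 0.6166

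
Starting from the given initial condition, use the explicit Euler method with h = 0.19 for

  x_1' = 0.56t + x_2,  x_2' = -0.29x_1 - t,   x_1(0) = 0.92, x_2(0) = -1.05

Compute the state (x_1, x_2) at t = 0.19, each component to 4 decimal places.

Euler on (x_1,x_2): x_1_{n+1} = x_1_n + h·x_1', x_2_{n+1} = x_2_n + h·x_2'.
0.000000: (0.920000, -1.050000); f=(-1.050000, -0.266800) → (0.720500, -1.100692)
(x_1(0.19), x_2(0.19)) ≈ (0.7205, -1.1007)

0.7205, -1.1007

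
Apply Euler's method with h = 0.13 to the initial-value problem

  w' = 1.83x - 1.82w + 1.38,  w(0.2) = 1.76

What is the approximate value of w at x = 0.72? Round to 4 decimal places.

Euler: w_{n+1} = w_n + h·f(x_n, w_n).
x=0.200000, w=1.760000: f=-1.457200 → w ← 1.760000 + 0.13·(-1.457200) = 1.570564
x=0.330000, w=1.570564: f=-0.874526 → w ← 1.570564 + 0.13·(-0.874526) = 1.456876
x=0.460000, w=1.456876: f=-0.429714 → w ← 1.456876 + 0.13·(-0.429714) = 1.401013
x=0.590000, w=1.401013: f=-0.090143 → w ← 1.401013 + 0.13·(-0.090143) = 1.389294
w(0.72) ≈ 1.3893

1.3893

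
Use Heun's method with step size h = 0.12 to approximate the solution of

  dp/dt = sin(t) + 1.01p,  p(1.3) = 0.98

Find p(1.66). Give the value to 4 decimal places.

Heun: k1 = f(t_n, p_n); k2 = f(t_n + h, p_n + h·k1); p_{n+1} = p_n + (h/2)·(k1 + k2).
t=1.300000, p=0.980000:
  k1 = f(1.300000, 0.980000) = 1.953358
  k2 = f(1.420000, 1.214403) = 2.215199
  p ← 0.980000 + (0.12/2)·(1.953358 + 2.215199) = 1.230113
t=1.420000, p=1.230113:
  k1 = f(1.420000, 1.230113) = 2.231066
  k2 = f(1.540000, 1.497841) = 2.512346
  p ← 1.230113 + (0.12/2)·(2.231066 + 2.512346) = 1.514718
t=1.540000, p=1.514718:
  k1 = f(1.540000, 1.514718) = 2.529391
  k2 = f(1.660000, 1.818245) = 2.832452
  p ← 1.514718 + (0.12/2)·(2.529391 + 2.832452) = 1.836429
p(1.66) ≈ 1.8364

1.8364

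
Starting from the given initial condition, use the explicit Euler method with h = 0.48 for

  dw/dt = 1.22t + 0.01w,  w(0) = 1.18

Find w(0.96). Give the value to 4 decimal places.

1.4724

Euler: w_{n+1} = w_n + h·f(t_n, w_n).
t=0.000000, w=1.180000: f=0.011800 → w ← 1.180000 + 0.48·0.011800 = 1.185664
t=0.480000, w=1.185664: f=0.597457 → w ← 1.185664 + 0.48·0.597457 = 1.472443
w(0.96) ≈ 1.4724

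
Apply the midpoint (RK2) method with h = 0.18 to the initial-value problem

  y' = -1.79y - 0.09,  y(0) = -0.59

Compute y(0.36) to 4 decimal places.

-0.3377

Midpoint: k1 = f(x_n, y_n); k2 = f(x_n + h/2, y_n + (h/2)·k1); y_{n+1} = y_n + h·k2.
x=0.000000, y=-0.590000:
  k1 = f(0.000000, -0.590000) = 0.966100
  k2 = f(0.090000, -0.503051) = 0.810461
  y ← -0.590000 + 0.18·0.810461 = -0.444117
x=0.180000, y=-0.444117:
  k1 = f(0.180000, -0.444117) = 0.704969
  k2 = f(0.270000, -0.380670) = 0.591399
  y ← -0.444117 + 0.18·0.591399 = -0.337665
y(0.36) ≈ -0.3377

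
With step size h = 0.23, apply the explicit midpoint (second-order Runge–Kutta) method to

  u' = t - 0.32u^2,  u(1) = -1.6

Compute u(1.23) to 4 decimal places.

Midpoint: k1 = f(t_n, u_n); k2 = f(t_n + h/2, u_n + (h/2)·k1); u_{n+1} = u_n + h·k2.
t=1.000000, u=-1.600000:
  k1 = f(1.000000, -1.600000) = 0.180800
  k2 = f(1.115000, -1.579208) = 0.316953
  u ← -1.600000 + 0.23·0.316953 = -1.527101
u(1.23) ≈ -1.5271

-1.5271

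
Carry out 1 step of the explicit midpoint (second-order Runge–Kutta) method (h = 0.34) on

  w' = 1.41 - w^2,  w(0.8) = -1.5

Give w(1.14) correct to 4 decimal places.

Midpoint: k1 = f(x_n, w_n); k2 = f(x_n + h/2, w_n + (h/2)·k1); w_{n+1} = w_n + h·k2.
x=0.800000, w=-1.500000:
  k1 = f(0.800000, -1.500000) = -0.840000
  k2 = f(0.970000, -1.642800) = -1.288792
  w ← -1.500000 + 0.34·(-1.288792) = -1.938189
w(1.14) ≈ -1.9382

-1.9382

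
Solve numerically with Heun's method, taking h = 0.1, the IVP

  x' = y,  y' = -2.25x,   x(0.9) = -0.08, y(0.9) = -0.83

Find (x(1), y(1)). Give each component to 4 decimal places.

Heun on (x,y): k1 = f(t_n, state_n); k2 = f(t_n + h, state_n + h·k1); state_{n+1} = state_n + (h/2)·(k1 + k2).
0.900000: (-0.080000, -0.830000)
  k1 = (-0.830000, 0.180000)
  predictor → (-0.163000, -0.812000)
  k2 = (-0.812000, 0.366750)
  → (-0.162100, -0.802662)
(x(1), y(1)) ≈ (-0.1621, -0.8027)

-0.1621, -0.8027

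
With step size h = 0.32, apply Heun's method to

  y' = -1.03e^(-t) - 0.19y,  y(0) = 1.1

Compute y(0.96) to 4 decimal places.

Heun: k1 = f(t_n, y_n); k2 = f(t_n + h, y_n + h·k1); y_{n+1} = y_n + (h/2)·(k1 + k2).
t=0.000000, y=1.100000:
  k1 = f(0.000000, 1.100000) = -1.239000
  k2 = f(0.320000, 0.703520) = -0.881602
  y ← 1.100000 + (0.32/2)·(-1.239000 + (-0.881602)) = 0.760704
t=0.320000, y=0.760704:
  k1 = f(0.320000, 0.760704) = -0.892467
  k2 = f(0.640000, 0.475114) = -0.633383
  y ← 0.760704 + (0.32/2)·(-0.892467 + (-0.633383)) = 0.516568
t=0.640000, y=0.516568:
  k1 = f(0.640000, 0.516568) = -0.641259
  k2 = f(0.960000, 0.311365) = -0.453539
  y ← 0.516568 + (0.32/2)·(-0.641259 + (-0.453539)) = 0.341400
y(0.96) ≈ 0.3414

0.3414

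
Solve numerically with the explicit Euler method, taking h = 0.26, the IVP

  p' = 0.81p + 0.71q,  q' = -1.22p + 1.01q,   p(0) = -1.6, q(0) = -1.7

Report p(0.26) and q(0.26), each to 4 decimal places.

-2.2508, -1.6389

Euler on (p,q): p_{n+1} = p_n + h·p', q_{n+1} = q_n + h·q'.
0.000000: (-1.600000, -1.700000); f=(-2.503000, 0.235000) → (-2.250780, -1.638900)
(p(0.26), q(0.26)) ≈ (-2.2508, -1.6389)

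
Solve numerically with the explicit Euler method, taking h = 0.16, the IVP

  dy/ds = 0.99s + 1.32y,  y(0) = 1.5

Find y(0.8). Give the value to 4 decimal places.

Euler: y_{n+1} = y_n + h·f(s_n, y_n).
s=0.000000, y=1.500000: f=1.980000 → y ← 1.500000 + 0.16·1.980000 = 1.816800
s=0.160000, y=1.816800: f=2.556576 → y ← 1.816800 + 0.16·2.556576 = 2.225852
s=0.320000, y=2.225852: f=3.254925 → y ← 2.225852 + 0.16·3.254925 = 2.746640
s=0.480000, y=2.746640: f=4.100765 → y ← 2.746640 + 0.16·4.100765 = 3.402763
s=0.640000, y=3.402763: f=5.125247 → y ← 3.402763 + 0.16·5.125247 = 4.222802
y(0.8) ≈ 4.2228

4.2228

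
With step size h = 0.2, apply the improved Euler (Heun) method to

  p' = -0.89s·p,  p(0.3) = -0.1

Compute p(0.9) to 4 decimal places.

Heun: k1 = f(s_n, p_n); k2 = f(s_n + h, p_n + h·k1); p_{n+1} = p_n + (h/2)·(k1 + k2).
s=0.300000, p=-0.100000:
  k1 = f(0.300000, -0.100000) = 0.026700
  k2 = f(0.500000, -0.094660) = 0.042124
  p ← -0.100000 + (0.2/2)·(0.026700 + 0.042124) = -0.093118
s=0.500000, p=-0.093118:
  k1 = f(0.500000, -0.093118) = 0.041437
  k2 = f(0.700000, -0.084830) = 0.052849
  p ← -0.093118 + (0.2/2)·(0.041437 + 0.052849) = -0.083689
s=0.700000, p=-0.083689:
  k1 = f(0.700000, -0.083689) = 0.052138
  k2 = f(0.900000, -0.073261) = 0.058682
  p ← -0.083689 + (0.2/2)·(0.052138 + 0.058682) = -0.072607
p(0.9) ≈ -0.0726

-0.0726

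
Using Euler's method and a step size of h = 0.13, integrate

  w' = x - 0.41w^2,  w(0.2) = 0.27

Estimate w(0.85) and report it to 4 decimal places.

Euler: w_{n+1} = w_n + h·f(x_n, w_n).
x=0.200000, w=0.270000: f=0.170111 → w ← 0.270000 + 0.13·0.170111 = 0.292114
x=0.330000, w=0.292114: f=0.295014 → w ← 0.292114 + 0.13·0.295014 = 0.330466
x=0.460000, w=0.330466: f=0.415225 → w ← 0.330466 + 0.13·0.415225 = 0.384446
x=0.590000, w=0.384446: f=0.529403 → w ← 0.384446 + 0.13·0.529403 = 0.453268
x=0.720000, w=0.453268: f=0.635765 → w ← 0.453268 + 0.13·0.635765 = 0.535917
w(0.85) ≈ 0.5359

0.5359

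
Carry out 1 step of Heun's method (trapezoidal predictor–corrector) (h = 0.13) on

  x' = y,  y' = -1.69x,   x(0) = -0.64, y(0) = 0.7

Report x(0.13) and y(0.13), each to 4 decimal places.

-0.5399, 0.8306

Heun on (x,y): k1 = f(t_n, state_n); k2 = f(t_n + h, state_n + h·k1); state_{n+1} = state_n + (h/2)·(k1 + k2).
0.000000: (-0.640000, 0.700000)
  k1 = (0.700000, 1.081600)
  predictor → (-0.549000, 0.840608)
  k2 = (0.840608, 0.927810)
  → (-0.539860, 0.830612)
(x(0.13), y(0.13)) ≈ (-0.5399, 0.8306)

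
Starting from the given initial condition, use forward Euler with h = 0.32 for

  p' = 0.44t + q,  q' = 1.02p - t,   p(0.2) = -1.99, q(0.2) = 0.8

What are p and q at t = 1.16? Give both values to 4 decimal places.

Euler on (p,q): p_{n+1} = p_n + h·p', q_{n+1} = q_n + h·q'.
0.200000: (-1.990000, 0.800000); f=(0.888000, -2.229800) → (-1.705840, 0.086464)
0.520000: (-1.705840, 0.086464); f=(0.315264, -2.259957) → (-1.604956, -0.636722)
0.840000: (-1.604956, -0.636722); f=(-0.267122, -2.477055) → (-1.690435, -1.429380)
(p(1.16), q(1.16)) ≈ (-1.6904, -1.4294)

-1.6904, -1.4294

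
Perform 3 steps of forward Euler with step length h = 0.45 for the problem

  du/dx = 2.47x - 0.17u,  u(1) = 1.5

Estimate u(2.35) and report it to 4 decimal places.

5.7296

Euler: u_{n+1} = u_n + h·f(x_n, u_n).
x=1.000000, u=1.500000: f=2.215000 → u ← 1.500000 + 0.45·2.215000 = 2.496750
x=1.450000, u=2.496750: f=3.157053 → u ← 2.496750 + 0.45·3.157053 = 3.917424
x=1.900000, u=3.917424: f=4.027038 → u ← 3.917424 + 0.45·4.027038 = 5.729591
u(2.35) ≈ 5.7296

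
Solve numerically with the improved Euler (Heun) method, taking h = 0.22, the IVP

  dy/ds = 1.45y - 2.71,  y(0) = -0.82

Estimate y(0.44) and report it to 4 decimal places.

Heun: k1 = f(s_n, y_n); k2 = f(s_n + h, y_n + h·k1); y_{n+1} = y_n + (h/2)·(k1 + k2).
s=0.000000, y=-0.820000:
  k1 = f(0.000000, -0.820000) = -3.899000
  k2 = f(0.220000, -1.677780) = -5.142781
  y ← -0.820000 + (0.22/2)·(-3.899000 + (-5.142781)) = -1.814596
s=0.220000, y=-1.814596:
  k1 = f(0.220000, -1.814596) = -5.341164
  k2 = f(0.440000, -2.989652) = -7.044995
  y ← -1.814596 + (0.22/2)·(-5.341164 + (-7.044995)) = -3.177073
y(0.44) ≈ -3.1771

-3.1771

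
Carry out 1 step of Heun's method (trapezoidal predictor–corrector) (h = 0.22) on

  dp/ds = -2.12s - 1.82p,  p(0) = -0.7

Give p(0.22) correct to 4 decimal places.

Heun: k1 = f(s_n, p_n); k2 = f(s_n + h, p_n + h·k1); p_{n+1} = p_n + (h/2)·(k1 + k2).
s=0.000000, p=-0.700000:
  k1 = f(0.000000, -0.700000) = 1.274000
  k2 = f(0.220000, -0.419720) = 0.297490
  p ← -0.700000 + (0.22/2)·(1.274000 + 0.297490) = -0.527136
p(0.22) ≈ -0.5271

-0.5271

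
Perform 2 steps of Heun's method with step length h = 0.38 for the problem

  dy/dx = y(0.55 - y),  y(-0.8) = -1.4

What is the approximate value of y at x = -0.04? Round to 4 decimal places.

-19.1463

Heun: k1 = f(x_n, y_n); k2 = f(x_n + h, y_n + h·k1); y_{n+1} = y_n + (h/2)·(k1 + k2).
x=-0.800000, y=-1.400000:
  k1 = f(-0.800000, -1.400000) = -2.730000
  k2 = f(-0.420000, -2.437400) = -7.281489
  y ← -1.400000 + (0.38/2)·(-2.730000 + (-7.281489)) = -3.302183
x=-0.420000, y=-3.302183:
  k1 = f(-0.420000, -3.302183) = -12.720612
  k2 = f(-0.040000, -8.136016) = -70.669557
  y ← -3.302183 + (0.38/2)·(-12.720612 + (-70.669557)) = -19.146315
y(-0.04) ≈ -19.1463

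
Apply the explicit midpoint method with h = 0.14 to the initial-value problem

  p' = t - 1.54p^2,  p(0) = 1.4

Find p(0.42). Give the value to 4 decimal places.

0.8181

Midpoint: k1 = f(t_n, p_n); k2 = f(t_n + h/2, p_n + (h/2)·k1); p_{n+1} = p_n + h·k2.
t=0.000000, p=1.400000:
  k1 = f(0.000000, 1.400000) = -3.018400
  k2 = f(0.070000, 1.188712) = -2.106076
  p ← 1.400000 + 0.14·(-2.106076) = 1.105149
t=0.140000, p=1.105149:
  k1 = f(0.140000, 1.105149) = -1.740887
  k2 = f(0.210000, 0.983287) = -1.278955
  p ← 1.105149 + 0.14·(-1.278955) = 0.926096
t=0.280000, p=0.926096:
  k1 = f(0.280000, 0.926096) = -1.040786
  k2 = f(0.350000, 0.853241) = -0.771150
  p ← 0.926096 + 0.14·(-0.771150) = 0.818135
p(0.42) ≈ 0.8181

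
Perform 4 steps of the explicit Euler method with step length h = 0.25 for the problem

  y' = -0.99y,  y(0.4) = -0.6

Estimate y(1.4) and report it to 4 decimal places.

Euler: y_{n+1} = y_n + h·f(s_n, y_n).
s=0.400000, y=-0.600000: f=0.594000 → y ← -0.600000 + 0.25·0.594000 = -0.451500
s=0.650000, y=-0.451500: f=0.446985 → y ← -0.451500 + 0.25·0.446985 = -0.339754
s=0.900000, y=-0.339754: f=0.336356 → y ← -0.339754 + 0.25·0.336356 = -0.255665
s=1.150000, y=-0.255665: f=0.253108 → y ← -0.255665 + 0.25·0.253108 = -0.192388
y(1.4) ≈ -0.1924

-0.1924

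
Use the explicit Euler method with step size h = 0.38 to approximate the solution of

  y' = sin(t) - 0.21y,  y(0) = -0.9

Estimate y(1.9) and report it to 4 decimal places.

0.4349

Euler: y_{n+1} = y_n + h·f(t_n, y_n).
t=0.000000, y=-0.900000: f=0.189000 → y ← -0.900000 + 0.38·0.189000 = -0.828180
t=0.380000, y=-0.828180: f=0.544838 → y ← -0.828180 + 0.38·0.544838 = -0.621141
t=0.760000, y=-0.621141: f=0.819361 → y ← -0.621141 + 0.38·0.819361 = -0.309784
t=1.140000, y=-0.309784: f=0.973688 → y ← -0.309784 + 0.38·0.973688 = 0.060217
t=1.520000, y=0.060217: f=0.986065 → y ← 0.060217 + 0.38·0.986065 = 0.434922
y(1.9) ≈ 0.4349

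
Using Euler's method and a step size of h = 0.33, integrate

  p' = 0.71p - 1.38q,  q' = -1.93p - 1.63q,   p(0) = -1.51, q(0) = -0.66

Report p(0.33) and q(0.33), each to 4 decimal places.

-1.5632, 0.6567

Euler on (p,q): p_{n+1} = p_n + h·p', q_{n+1} = q_n + h·q'.
0.000000: (-1.510000, -0.660000); f=(-0.161300, 3.990100) → (-1.563229, 0.656733)
(p(0.33), q(0.33)) ≈ (-1.5632, 0.6567)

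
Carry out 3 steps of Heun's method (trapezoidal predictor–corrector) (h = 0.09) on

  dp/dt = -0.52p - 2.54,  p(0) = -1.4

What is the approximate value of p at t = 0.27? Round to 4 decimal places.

-1.8563

Heun: k1 = f(t_n, p_n); k2 = f(t_n + h, p_n + h·k1); p_{n+1} = p_n + (h/2)·(k1 + k2).
t=0.000000, p=-1.400000:
  k1 = f(0.000000, -1.400000) = -1.812000
  k2 = f(0.090000, -1.563080) = -1.727198
  p ← -1.400000 + (0.09/2)·(-1.812000 + (-1.727198)) = -1.559264
t=0.090000, p=-1.559264:
  k1 = f(0.090000, -1.559264) = -1.729183
  k2 = f(0.180000, -1.714890) = -1.648257
  p ← -1.559264 + (0.09/2)·(-1.729183 + (-1.648257)) = -1.711249
t=0.180000, p=-1.711249:
  k1 = f(0.180000, -1.711249) = -1.650151
  k2 = f(0.270000, -1.859762) = -1.572924
  p ← -1.711249 + (0.09/2)·(-1.650151 + (-1.572924)) = -1.856287
p(0.27) ≈ -1.8563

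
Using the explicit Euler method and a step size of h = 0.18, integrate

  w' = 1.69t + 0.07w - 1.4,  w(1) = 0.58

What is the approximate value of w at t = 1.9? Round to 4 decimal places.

1.4396

Euler: w_{n+1} = w_n + h·f(t_n, w_n).
t=1.000000, w=0.580000: f=0.330600 → w ← 0.580000 + 0.18·0.330600 = 0.639508
t=1.180000, w=0.639508: f=0.638966 → w ← 0.639508 + 0.18·0.638966 = 0.754522
t=1.360000, w=0.754522: f=0.951217 → w ← 0.754522 + 0.18·0.951217 = 0.925741
t=1.540000, w=0.925741: f=1.267402 → w ← 0.925741 + 0.18·1.267402 = 1.153873
t=1.720000, w=1.153873: f=1.587571 → w ← 1.153873 + 0.18·1.587571 = 1.439636
w(1.9) ≈ 1.4396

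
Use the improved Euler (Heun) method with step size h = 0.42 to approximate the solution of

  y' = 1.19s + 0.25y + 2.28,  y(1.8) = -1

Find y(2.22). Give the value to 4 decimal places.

0.9492

Heun: k1 = f(s_n, y_n); k2 = f(s_n + h, y_n + h·k1); y_{n+1} = y_n + (h/2)·(k1 + k2).
s=1.800000, y=-1.000000:
  k1 = f(1.800000, -1.000000) = 4.172000
  k2 = f(2.220000, 0.752240) = 5.109860
  y ← -1.000000 + (0.42/2)·(4.172000 + 5.109860) = 0.949191
y(2.22) ≈ 0.9492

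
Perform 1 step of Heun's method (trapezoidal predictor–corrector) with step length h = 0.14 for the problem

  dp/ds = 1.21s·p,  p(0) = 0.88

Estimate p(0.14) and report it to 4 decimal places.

0.8904

Heun: k1 = f(s_n, p_n); k2 = f(s_n + h, p_n + h·k1); p_{n+1} = p_n + (h/2)·(k1 + k2).
s=0.000000, p=0.880000:
  k1 = f(0.000000, 0.880000) = 0.000000
  k2 = f(0.140000, 0.880000) = 0.149072
  p ← 0.880000 + (0.14/2)·(0.000000 + 0.149072) = 0.890435
p(0.14) ≈ 0.8904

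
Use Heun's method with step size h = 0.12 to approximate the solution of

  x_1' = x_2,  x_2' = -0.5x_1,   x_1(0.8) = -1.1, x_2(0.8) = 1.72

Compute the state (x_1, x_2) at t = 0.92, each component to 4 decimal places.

Heun on (x_1,x_2): k1 = f(t_n, state_n); k2 = f(t_n + h, state_n + h·k1); state_{n+1} = state_n + (h/2)·(k1 + k2).
0.800000: (-1.100000, 1.720000)
  k1 = (1.720000, 0.550000)
  predictor → (-0.893600, 1.786000)
  k2 = (1.786000, 0.446800)
  → (-0.889640, 1.779808)
(x_1(0.92), x_2(0.92)) ≈ (-0.8896, 1.7798)

-0.8896, 1.7798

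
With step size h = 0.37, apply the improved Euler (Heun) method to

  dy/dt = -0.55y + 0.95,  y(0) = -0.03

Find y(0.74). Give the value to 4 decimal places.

Heun: k1 = f(t_n, y_n); k2 = f(t_n + h, y_n + h·k1); y_{n+1} = y_n + (h/2)·(k1 + k2).
t=0.000000, y=-0.030000:
  k1 = f(0.000000, -0.030000) = 0.966500
  k2 = f(0.370000, 0.327605) = 0.769817
  y ← -0.030000 + (0.37/2)·(0.966500 + 0.769817) = 0.291219
t=0.370000, y=0.291219:
  k1 = f(0.370000, 0.291219) = 0.789830
  k2 = f(0.740000, 0.583456) = 0.629099
  y ← 0.291219 + (0.37/2)·(0.789830 + 0.629099) = 0.553721
y(0.74) ≈ 0.5537

0.5537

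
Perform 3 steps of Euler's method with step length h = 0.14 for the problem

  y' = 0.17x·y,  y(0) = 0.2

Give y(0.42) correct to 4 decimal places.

0.2020

Euler: y_{n+1} = y_n + h·f(x_n, y_n).
x=0.000000, y=0.200000: f=0.000000 → y ← 0.200000 + 0.14·0.000000 = 0.200000
x=0.140000, y=0.200000: f=0.004760 → y ← 0.200000 + 0.14·0.004760 = 0.200666
x=0.280000, y=0.200666: f=0.009552 → y ← 0.200666 + 0.14·0.009552 = 0.202004
y(0.42) ≈ 0.2020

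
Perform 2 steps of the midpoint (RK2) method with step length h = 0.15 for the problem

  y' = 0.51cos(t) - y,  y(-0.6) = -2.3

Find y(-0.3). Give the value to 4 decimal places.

-1.5871

Midpoint: k1 = f(t_n, y_n); k2 = f(t_n + h/2, y_n + (h/2)·k1); y_{n+1} = y_n + h·k2.
t=-0.600000, y=-2.300000:
  k1 = f(-0.600000, -2.300000) = 2.720921
  k2 = f(-0.525000, -2.095931) = 2.537246
  y ← -2.300000 + 0.15·2.537246 = -1.919413
t=-0.450000, y=-1.919413:
  k1 = f(-0.450000, -1.919413) = 2.378641
  k2 = f(-0.375000, -1.741015) = 2.215574
  y ← -1.919413 + 0.15·2.215574 = -1.587077
y(-0.3) ≈ -1.5871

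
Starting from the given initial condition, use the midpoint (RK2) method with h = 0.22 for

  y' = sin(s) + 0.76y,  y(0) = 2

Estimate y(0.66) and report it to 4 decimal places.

3.5414

Midpoint: k1 = f(s_n, y_n); k2 = f(s_n + h/2, y_n + (h/2)·k1); y_{n+1} = y_n + h·k2.
s=0.000000, y=2.000000:
  k1 = f(0.000000, 2.000000) = 1.520000
  k2 = f(0.110000, 2.167200) = 1.756850
  y ← 2.000000 + 0.22·1.756850 = 2.386507
s=0.220000, y=2.386507:
  k1 = f(0.220000, 2.386507) = 2.031975
  k2 = f(0.330000, 2.610024) = 2.307662
  y ← 2.386507 + 0.22·2.307662 = 2.894193
s=0.440000, y=2.894193:
  k1 = f(0.440000, 2.894193) = 2.625526
  k2 = f(0.550000, 3.183000) = 2.941768
  y ← 2.894193 + 0.22·2.941768 = 3.541381
y(0.66) ≈ 3.5414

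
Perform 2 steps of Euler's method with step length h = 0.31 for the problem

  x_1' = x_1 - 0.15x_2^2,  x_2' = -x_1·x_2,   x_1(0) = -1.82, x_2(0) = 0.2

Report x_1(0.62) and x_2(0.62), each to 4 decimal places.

-3.1303, 0.5442

Euler on (x_1,x_2): x_1_{n+1} = x_1_n + h·x_1', x_2_{n+1} = x_2_n + h·x_2'.
0.000000: (-1.820000, 0.200000); f=(-1.826000, 0.364000) → (-2.386060, 0.312840)
0.310000: (-2.386060, 0.312840); f=(-2.400740, 0.746455) → (-3.130290, 0.544241)
(x_1(0.62), x_2(0.62)) ≈ (-3.1303, 0.5442)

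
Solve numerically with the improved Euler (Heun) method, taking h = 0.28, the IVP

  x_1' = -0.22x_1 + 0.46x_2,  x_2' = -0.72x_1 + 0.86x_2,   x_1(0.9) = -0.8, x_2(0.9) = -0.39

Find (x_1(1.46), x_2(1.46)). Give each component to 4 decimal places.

Heun on (x_1,x_2): k1 = f(s_n, state_n); k2 = f(s_n + h, state_n + h·k1); state_{n+1} = state_n + (h/2)·(k1 + k2).
0.900000: (-0.800000, -0.390000)
  k1 = (-0.003400, 0.240600)
  predictor → (-0.800952, -0.322632)
  k2 = (0.027799, 0.299222)
  → (-0.796584, -0.314425)
1.180000: (-0.796584, -0.314425)
  k1 = (0.030613, 0.303135)
  predictor → (-0.788013, -0.229547)
  k2 = (0.067771, 0.369959)
  → (-0.782810, -0.220192)
(x_1(1.46), x_2(1.46)) ≈ (-0.7828, -0.2202)

-0.7828, -0.2202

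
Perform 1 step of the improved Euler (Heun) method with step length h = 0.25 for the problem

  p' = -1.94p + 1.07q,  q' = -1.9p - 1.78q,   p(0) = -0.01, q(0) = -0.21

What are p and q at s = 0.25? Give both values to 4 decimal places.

Heun on (p,q): k1 = f(s_n, state_n); k2 = f(s_n + h, state_n + h·k1); state_{n+1} = state_n + (h/2)·(k1 + k2).
0.000000: (-0.010000, -0.210000)
  k1 = (-0.205300, 0.392800)
  predictor → (-0.061325, -0.111800)
  k2 = (-0.000656, 0.315522)
  → (-0.035744, -0.121460)
(p(0.25), q(0.25)) ≈ (-0.0357, -0.1215)

-0.0357, -0.1215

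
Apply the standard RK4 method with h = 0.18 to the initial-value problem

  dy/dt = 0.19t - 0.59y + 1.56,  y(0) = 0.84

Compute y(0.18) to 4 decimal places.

1.0247

RK4: k1 = f(t_n, y_n); k2 = f(t_n + h/2, y_n + (h/2)·k1); k3 = f(t_n + h/2, y_n + (h/2)·k2); k4 = f(t_n + h, y_n + h·k3); y_{n+1} = y_n + (h/6)·(k1 + 2k2 + 2k3 + k4).
t=0.000000, y=0.840000:
  k1 = f(0.000000, 0.840000) = 1.064400
  k2 = f(0.090000, 0.935796) = 1.024980
  k3 = f(0.090000, 0.932248) = 1.027074
  k4 = f(0.180000, 1.024873) = 0.989525
  y ← 0.840000 + (0.18/6)·(k1 + 2k2 + 2k3 + k4) = 1.024741
y(0.18) ≈ 1.0247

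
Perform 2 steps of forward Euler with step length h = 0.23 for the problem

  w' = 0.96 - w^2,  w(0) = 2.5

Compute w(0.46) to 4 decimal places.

Euler: w_{n+1} = w_n + h·f(t_n, w_n).
t=0.000000, w=2.500000: f=-5.290000 → w ← 2.500000 + 0.23·(-5.290000) = 1.283300
t=0.230000, w=1.283300: f=-0.686859 → w ← 1.283300 + 0.23·(-0.686859) = 1.125322
w(0.46) ≈ 1.1253

1.1253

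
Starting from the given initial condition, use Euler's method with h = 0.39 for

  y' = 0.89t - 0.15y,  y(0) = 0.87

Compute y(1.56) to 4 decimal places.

1.4646

Euler: y_{n+1} = y_n + h·f(t_n, y_n).
t=0.000000, y=0.870000: f=-0.130500 → y ← 0.870000 + 0.39·(-0.130500) = 0.819105
t=0.390000, y=0.819105: f=0.224234 → y ← 0.819105 + 0.39·0.224234 = 0.906556
t=0.780000, y=0.906556: f=0.558217 → y ← 0.906556 + 0.39·0.558217 = 1.124261
t=1.170000, y=1.124261: f=0.872661 → y ← 1.124261 + 0.39·0.872661 = 1.464599
y(1.56) ≈ 1.4646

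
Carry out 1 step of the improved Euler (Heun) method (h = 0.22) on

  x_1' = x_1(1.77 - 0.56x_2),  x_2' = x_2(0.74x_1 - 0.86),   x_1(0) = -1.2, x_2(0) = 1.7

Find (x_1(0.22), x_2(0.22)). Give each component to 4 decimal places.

-1.4924, 1.1536

Heun on (x_1,x_2): k1 = f(t_n, state_n); k2 = f(t_n + h, state_n + h·k1); state_{n+1} = state_n + (h/2)·(k1 + k2).
0.000000: (-1.200000, 1.700000)
  k1 = (-0.981600, -2.971600)
  predictor → (-1.415952, 1.046248)
  k2 = (-1.676630, -1.996037)
  → (-1.492405, 1.153560)
(x_1(0.22), x_2(0.22)) ≈ (-1.4924, 1.1536)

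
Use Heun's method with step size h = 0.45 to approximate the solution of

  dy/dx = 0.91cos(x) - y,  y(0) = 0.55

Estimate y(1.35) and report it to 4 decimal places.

0.5416

Heun: k1 = f(x_n, y_n); k2 = f(x_n + h, y_n + h·k1); y_{n+1} = y_n + (h/2)·(k1 + k2).
x=0.000000, y=0.550000:
  k1 = f(0.000000, 0.550000) = 0.360000
  k2 = f(0.450000, 0.712000) = 0.107407
  y ← 0.550000 + (0.45/2)·(0.360000 + 0.107407) = 0.655167
x=0.450000, y=0.655167:
  k1 = f(0.450000, 0.655167) = 0.164240
  k2 = f(0.900000, 0.729075) = -0.163410
  y ← 0.655167 + (0.45/2)·(0.164240 + (-0.163410)) = 0.655353
x=0.900000, y=0.655353:
  k1 = f(0.900000, 0.655353) = -0.089688
  k2 = f(1.350000, 0.614994) = -0.415698
  y ← 0.655353 + (0.45/2)·(-0.089688 + (-0.415698)) = 0.541642
y(1.35) ≈ 0.5416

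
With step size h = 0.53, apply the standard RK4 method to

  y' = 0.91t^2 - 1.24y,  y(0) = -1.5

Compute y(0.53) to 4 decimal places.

-0.7399

RK4: k1 = f(t_n, y_n); k2 = f(t_n + h/2, y_n + (h/2)·k1); k3 = f(t_n + h/2, y_n + (h/2)·k2); k4 = f(t_n + h, y_n + h·k3); y_{n+1} = y_n + (h/6)·(k1 + 2k2 + 2k3 + k4).
t=0.000000, y=-1.500000:
  k1 = f(0.000000, -1.500000) = 1.860000
  k2 = f(0.265000, -1.007100) = 1.312709
  k3 = f(0.265000, -1.152132) = 1.492549
  k4 = f(0.530000, -0.708949) = 1.134716
  y ← -1.500000 + (0.53/6)·(k1 + 2k2 + 2k3 + k4) = -0.739871
y(0.53) ≈ -0.7399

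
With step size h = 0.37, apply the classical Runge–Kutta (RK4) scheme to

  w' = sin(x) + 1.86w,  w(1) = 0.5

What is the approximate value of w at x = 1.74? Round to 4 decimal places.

3.4706

RK4: k1 = f(x_n, w_n); k2 = f(x_n + h/2, w_n + (h/2)·k1); k3 = f(x_n + h/2, w_n + (h/2)·k2); k4 = f(x_n + h, w_n + h·k3); w_{n+1} = w_n + (h/6)·(k1 + 2k2 + 2k3 + k4).
x=1.000000, w=0.500000:
  k1 = f(1.000000, 0.500000) = 1.771471
  k2 = f(1.185000, 0.827722) = 2.466062
  k3 = f(1.185000, 0.956222) = 2.705071
  k4 = f(1.370000, 1.500876) = 3.771538
  w ← 0.500000 + (0.37/6)·(k1 + 2k2 + 2k3 + k4) = 1.479592
x=1.370000, w=1.479592:
  k1 = f(1.370000, 1.479592) = 3.731949
  k2 = f(1.555000, 2.170003) = 5.036080
  k3 = f(1.555000, 2.411267) = 5.484832
  k4 = f(1.740000, 3.508980) = 7.512421
  w ← 1.479592 + (0.37/6)·(k1 + 2k2 + 2k3 + k4) = 3.470574
w(1.74) ≈ 3.4706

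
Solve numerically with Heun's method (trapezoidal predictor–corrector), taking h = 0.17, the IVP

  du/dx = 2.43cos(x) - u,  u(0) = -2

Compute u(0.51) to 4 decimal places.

Heun: k1 = f(x_n, u_n); k2 = f(x_n + h, u_n + h·k1); u_{n+1} = u_n + (h/2)·(k1 + k2).
x=0.000000, u=-2.000000:
  k1 = f(0.000000, -2.000000) = 4.430000
  k2 = f(0.170000, -1.246900) = 3.641871
  u ← -2.000000 + (0.17/2)·(4.430000 + 3.641871) = -1.313891
x=0.170000, u=-1.313891:
  k1 = f(0.170000, -1.313891) = 3.708862
  k2 = f(0.340000, -0.683384) = 2.974278
  u ← -1.313891 + (0.17/2)·(3.708862 + 2.974278) = -0.745824
x=0.340000, u=-0.745824:
  k1 = f(0.340000, -0.745824) = 3.036718
  k2 = f(0.510000, -0.229582) = 2.350351
  u ← -0.745824 + (0.17/2)·(3.036718 + 2.350351) = -0.287923
u(0.51) ≈ -0.2879

-0.2879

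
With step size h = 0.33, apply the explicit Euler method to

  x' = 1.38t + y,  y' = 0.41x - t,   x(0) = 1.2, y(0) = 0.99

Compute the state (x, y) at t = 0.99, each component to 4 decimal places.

2.7703, 1.3106

Euler on (x,y): x_{n+1} = x_n + h·x', y_{n+1} = y_n + h·y'.
0.000000: (1.200000, 0.990000); f=(0.990000, 0.492000) → (1.526700, 1.152360)
0.330000: (1.526700, 1.152360); f=(1.607760, 0.295947) → (2.057261, 1.250023)
0.660000: (2.057261, 1.250023); f=(2.160823, 0.183477) → (2.770332, 1.310570)
(x(0.99), y(0.99)) ≈ (2.7703, 1.3106)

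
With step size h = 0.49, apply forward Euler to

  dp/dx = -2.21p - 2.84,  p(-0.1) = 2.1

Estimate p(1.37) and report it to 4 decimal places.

-1.2870

Euler: p_{n+1} = p_n + h·f(x_n, p_n).
x=-0.100000, p=2.100000: f=-7.481000 → p ← 2.100000 + 0.49·(-7.481000) = -1.565690
x=0.390000, p=-1.565690: f=0.620175 → p ← -1.565690 + 0.49·0.620175 = -1.261804
x=0.880000, p=-1.261804: f=-0.051412 → p ← -1.261804 + 0.49·(-0.051412) = -1.286996
p(1.37) ≈ -1.2870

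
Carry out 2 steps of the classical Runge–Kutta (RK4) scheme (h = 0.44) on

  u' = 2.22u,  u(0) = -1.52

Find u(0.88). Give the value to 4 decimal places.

-10.6511

RK4: k1 = f(x_n, u_n); k2 = f(x_n + h/2, u_n + (h/2)·k1); k3 = f(x_n + h/2, u_n + (h/2)·k2); k4 = f(x_n + h, u_n + h·k3); u_{n+1} = u_n + (h/6)·(k1 + 2k2 + 2k3 + k4).
x=0.000000, u=-1.520000:
  k1 = f(0.000000, -1.520000) = -3.374400
  k2 = f(0.220000, -2.262368) = -5.022457
  k3 = f(0.220000, -2.624941) = -5.827368
  k4 = f(0.440000, -4.084042) = -9.066573
  u ← -1.520000 + (0.44/6)·(k1 + 2k2 + 2k3 + k4) = -4.023646
x=0.440000, u=-4.023646:
  k1 = f(0.440000, -4.023646) = -8.932493
  k2 = f(0.660000, -5.988794) = -13.295123
  k3 = f(0.660000, -6.948573) = -15.425832
  k4 = f(0.880000, -10.811012) = -24.000446
  u ← -4.023646 + (0.44/6)·(k1 + 2k2 + 2k3 + k4) = -10.651135
u(0.88) ≈ -10.6511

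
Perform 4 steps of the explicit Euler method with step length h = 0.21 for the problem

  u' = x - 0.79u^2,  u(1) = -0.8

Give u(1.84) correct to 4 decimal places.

0.0607

Euler: u_{n+1} = u_n + h·f(x_n, u_n).
x=1.000000, u=-0.800000: f=0.494400 → u ← -0.800000 + 0.21·0.494400 = -0.696176
x=1.210000, u=-0.696176: f=0.827118 → u ← -0.696176 + 0.21·0.827118 = -0.522481
x=1.420000, u=-0.522481: f=1.204341 → u ← -0.522481 + 0.21·1.204341 = -0.269570
x=1.630000, u=-0.269570: f=1.572592 → u ← -0.269570 + 0.21·1.572592 = 0.060675
u(1.84) ≈ 0.0607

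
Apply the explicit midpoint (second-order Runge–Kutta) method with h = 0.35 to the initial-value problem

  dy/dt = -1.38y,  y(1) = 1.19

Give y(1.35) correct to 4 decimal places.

Midpoint: k1 = f(t_n, y_n); k2 = f(t_n + h/2, y_n + (h/2)·k1); y_{n+1} = y_n + h·k2.
t=1.000000, y=1.190000:
  k1 = f(1.000000, 1.190000) = -1.642200
  k2 = f(1.175000, 0.902615) = -1.245609
  y ← 1.190000 + 0.35·(-1.245609) = 0.754037
y(1.35) ≈ 0.7540

0.7540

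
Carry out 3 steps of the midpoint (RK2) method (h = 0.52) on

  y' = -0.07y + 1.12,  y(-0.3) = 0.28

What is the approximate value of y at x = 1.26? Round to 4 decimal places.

Midpoint: k1 = f(x_n, y_n); k2 = f(x_n + h/2, y_n + (h/2)·k1); y_{n+1} = y_n + h·k2.
x=-0.300000, y=0.280000:
  k1 = f(-0.300000, 0.280000) = 1.100400
  k2 = f(-0.040000, 0.566104) = 1.080373
  y ← 0.280000 + 0.52·1.080373 = 0.841794
x=0.220000, y=0.841794:
  k1 = f(0.220000, 0.841794) = 1.061074
  k2 = f(0.480000, 1.117673) = 1.041763
  y ← 0.841794 + 0.52·1.041763 = 1.383511
x=0.740000, y=1.383511:
  k1 = f(0.740000, 1.383511) = 1.023154
  k2 = f(1.000000, 1.649531) = 1.004533
  y ← 1.383511 + 0.52·1.004533 = 1.905868
y(1.26) ≈ 1.9059

1.9059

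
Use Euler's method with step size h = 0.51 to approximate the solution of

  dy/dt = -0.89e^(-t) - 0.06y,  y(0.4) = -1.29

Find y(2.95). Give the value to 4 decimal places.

Euler: y_{n+1} = y_n + h·f(t_n, y_n).
t=0.400000, y=-1.290000: f=-0.519185 → y ← -1.290000 + 0.51·(-0.519185) = -1.554784
t=0.910000, y=-1.554784: f=-0.264960 → y ← -1.554784 + 0.51·(-0.264960) = -1.689914
t=1.420000, y=-1.689914: f=-0.113731 → y ← -1.689914 + 0.51·(-0.113731) = -1.747916
t=1.930000, y=-1.747916: f=-0.024307 → y ← -1.747916 + 0.51·(-0.024307) = -1.760313
t=2.440000, y=-1.760313: f=0.028046 → y ← -1.760313 + 0.51·0.028046 = -1.746010
y(2.95) ≈ -1.7460

-1.7460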